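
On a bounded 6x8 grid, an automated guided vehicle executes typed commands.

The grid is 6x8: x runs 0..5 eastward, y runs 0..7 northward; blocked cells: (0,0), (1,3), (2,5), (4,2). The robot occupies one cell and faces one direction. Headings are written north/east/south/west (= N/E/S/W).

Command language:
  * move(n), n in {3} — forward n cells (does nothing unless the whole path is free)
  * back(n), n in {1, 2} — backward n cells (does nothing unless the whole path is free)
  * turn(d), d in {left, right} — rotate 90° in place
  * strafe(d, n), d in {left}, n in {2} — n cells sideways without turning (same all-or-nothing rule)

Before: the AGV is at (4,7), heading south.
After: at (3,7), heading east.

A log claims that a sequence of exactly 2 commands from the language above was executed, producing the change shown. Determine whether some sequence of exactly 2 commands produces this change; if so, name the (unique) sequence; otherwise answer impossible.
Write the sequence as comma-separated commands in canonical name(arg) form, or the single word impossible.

turn(left), back(1)

key: cell and facing (now E) both changed — the 2 commands mix motion and turning
start: at (4,7), heading south
step 1 (turn(left)): at (4,7), heading east
step 2 (back(1)): at (3,7), heading east
no other 2-command option fits: unique.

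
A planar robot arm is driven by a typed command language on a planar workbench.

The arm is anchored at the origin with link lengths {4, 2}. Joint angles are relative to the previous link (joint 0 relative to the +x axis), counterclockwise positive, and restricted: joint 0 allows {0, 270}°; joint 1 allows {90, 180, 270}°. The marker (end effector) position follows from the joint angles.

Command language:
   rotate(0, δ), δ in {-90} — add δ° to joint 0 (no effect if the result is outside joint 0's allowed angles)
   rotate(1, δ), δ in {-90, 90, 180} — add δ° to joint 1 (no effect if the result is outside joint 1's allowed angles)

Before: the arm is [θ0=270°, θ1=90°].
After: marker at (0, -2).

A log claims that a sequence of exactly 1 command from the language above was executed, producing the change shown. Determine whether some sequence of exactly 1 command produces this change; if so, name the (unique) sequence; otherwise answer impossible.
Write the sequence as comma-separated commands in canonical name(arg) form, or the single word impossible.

rotate(1, 90)

from: [θ0=270°, θ1=90°]
t=1 rotate(1, 90) ⇒ [θ0=270°, θ1=180°]
all 4 alternatives checked — unique.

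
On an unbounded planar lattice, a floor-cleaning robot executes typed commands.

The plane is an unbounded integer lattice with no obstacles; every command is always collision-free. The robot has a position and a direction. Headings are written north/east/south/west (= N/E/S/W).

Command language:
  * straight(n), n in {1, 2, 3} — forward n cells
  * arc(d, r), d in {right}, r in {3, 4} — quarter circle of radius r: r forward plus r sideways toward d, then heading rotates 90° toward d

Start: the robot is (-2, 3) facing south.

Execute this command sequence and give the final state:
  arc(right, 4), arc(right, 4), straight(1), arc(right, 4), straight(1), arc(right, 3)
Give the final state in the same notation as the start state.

(-2, 5) facing south

start: (-2, 3) facing south
t=1 arc(right, 4) ⇒ (-6, -1) facing west
t=2 arc(right, 4) ⇒ (-10, 3) facing north
t=3 straight(1) ⇒ (-10, 4) facing north
t=4 arc(right, 4) ⇒ (-6, 8) facing east
t=5 straight(1) ⇒ (-5, 8) facing east
t=6 arc(right, 3) ⇒ (-2, 5) facing south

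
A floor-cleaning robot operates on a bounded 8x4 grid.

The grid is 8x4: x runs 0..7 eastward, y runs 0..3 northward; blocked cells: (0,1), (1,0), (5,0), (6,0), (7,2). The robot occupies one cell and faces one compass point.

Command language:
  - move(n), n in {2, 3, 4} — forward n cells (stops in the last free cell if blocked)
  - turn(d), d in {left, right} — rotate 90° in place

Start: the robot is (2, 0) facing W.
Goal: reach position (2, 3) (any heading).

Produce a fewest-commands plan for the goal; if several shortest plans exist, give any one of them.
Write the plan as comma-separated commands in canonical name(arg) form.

turn(right), move(4)

t0: (2, 0) facing W
1. turn(right) → (2, 0) facing N
2. move(4) → (2, 3) facing N
minimal: 2 command(s), checked below 2.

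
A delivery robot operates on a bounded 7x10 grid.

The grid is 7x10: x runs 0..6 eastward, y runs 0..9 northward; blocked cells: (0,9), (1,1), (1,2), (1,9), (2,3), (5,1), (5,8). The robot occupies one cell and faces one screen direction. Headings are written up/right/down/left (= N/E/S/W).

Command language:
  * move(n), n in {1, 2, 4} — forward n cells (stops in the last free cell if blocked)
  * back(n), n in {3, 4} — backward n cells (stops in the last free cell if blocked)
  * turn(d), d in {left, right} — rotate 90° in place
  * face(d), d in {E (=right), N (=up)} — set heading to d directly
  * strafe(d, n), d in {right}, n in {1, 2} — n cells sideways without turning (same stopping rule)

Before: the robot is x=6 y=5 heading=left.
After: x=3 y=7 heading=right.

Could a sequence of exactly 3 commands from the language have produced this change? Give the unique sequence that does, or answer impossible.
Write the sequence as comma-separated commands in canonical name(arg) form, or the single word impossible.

strafe(right, 2), face(E), back(3)

key: cell and facing (now E) both changed — the 3 commands mix motion and turning
t0: x=6 y=5 heading=left
1. strafe(right, 2) → x=6 y=7 heading=left
2. face(E) → x=6 y=7 heading=right
3. back(3) → x=3 y=7 heading=right
no rival 3-sequence matches.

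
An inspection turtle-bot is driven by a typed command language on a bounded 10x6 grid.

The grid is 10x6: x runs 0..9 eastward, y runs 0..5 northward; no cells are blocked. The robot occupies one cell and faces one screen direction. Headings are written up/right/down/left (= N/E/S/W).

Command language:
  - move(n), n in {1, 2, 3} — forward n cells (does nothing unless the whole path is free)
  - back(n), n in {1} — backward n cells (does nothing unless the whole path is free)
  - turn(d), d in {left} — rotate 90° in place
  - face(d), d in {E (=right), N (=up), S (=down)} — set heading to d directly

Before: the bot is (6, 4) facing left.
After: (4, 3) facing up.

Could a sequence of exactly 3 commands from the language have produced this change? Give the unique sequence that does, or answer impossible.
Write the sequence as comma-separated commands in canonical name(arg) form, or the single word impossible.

key: order matters: swapping move(2) and back(1) lands elsewhere
start: (6, 4) facing left
[1] after move(2): (4, 4) facing left
[2] after face(N): (4, 4) facing up
[3] after back(1): (4, 3) facing up
no other 3-command option fits: unique.

move(2), face(N), back(1)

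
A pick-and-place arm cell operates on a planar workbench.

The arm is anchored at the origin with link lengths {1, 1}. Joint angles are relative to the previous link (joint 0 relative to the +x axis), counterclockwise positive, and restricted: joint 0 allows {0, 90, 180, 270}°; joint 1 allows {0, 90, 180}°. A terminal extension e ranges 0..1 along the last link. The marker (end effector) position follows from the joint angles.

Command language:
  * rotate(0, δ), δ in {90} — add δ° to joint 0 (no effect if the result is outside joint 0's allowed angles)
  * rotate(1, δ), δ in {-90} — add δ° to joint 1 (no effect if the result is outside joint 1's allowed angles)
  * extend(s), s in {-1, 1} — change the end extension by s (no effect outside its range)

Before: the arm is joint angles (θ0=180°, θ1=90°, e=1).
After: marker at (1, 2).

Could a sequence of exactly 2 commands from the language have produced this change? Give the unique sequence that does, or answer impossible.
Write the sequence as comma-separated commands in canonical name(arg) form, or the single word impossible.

from: joint angles (θ0=180°, θ1=90°, e=1)
step 1 (rotate(0, 90)): joint angles (θ0=270°, θ1=90°, e=1)
step 2 (rotate(0, 90)): joint angles (θ0=0°, θ1=90°, e=1)
uniquely the one of 16 2-step routes that fits.

rotate(0, 90), rotate(0, 90)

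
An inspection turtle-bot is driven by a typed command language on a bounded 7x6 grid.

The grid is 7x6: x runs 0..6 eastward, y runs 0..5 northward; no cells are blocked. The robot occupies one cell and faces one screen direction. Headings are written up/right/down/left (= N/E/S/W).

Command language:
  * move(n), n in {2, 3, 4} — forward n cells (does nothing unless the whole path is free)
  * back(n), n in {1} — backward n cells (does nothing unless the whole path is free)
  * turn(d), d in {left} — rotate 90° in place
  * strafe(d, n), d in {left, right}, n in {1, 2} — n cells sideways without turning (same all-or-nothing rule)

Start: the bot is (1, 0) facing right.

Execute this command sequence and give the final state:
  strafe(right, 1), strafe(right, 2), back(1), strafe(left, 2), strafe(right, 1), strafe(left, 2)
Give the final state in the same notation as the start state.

(0, 3) facing right

begin: (1, 0) facing right
[1] after strafe(right, 1): (1, 0) facing right
[2] after strafe(right, 2): (1, 0) facing right
[3] after back(1): (0, 0) facing right
[4] after strafe(left, 2): (0, 2) facing right
[5] after strafe(right, 1): (0, 1) facing right
[6] after strafe(left, 2): (0, 3) facing right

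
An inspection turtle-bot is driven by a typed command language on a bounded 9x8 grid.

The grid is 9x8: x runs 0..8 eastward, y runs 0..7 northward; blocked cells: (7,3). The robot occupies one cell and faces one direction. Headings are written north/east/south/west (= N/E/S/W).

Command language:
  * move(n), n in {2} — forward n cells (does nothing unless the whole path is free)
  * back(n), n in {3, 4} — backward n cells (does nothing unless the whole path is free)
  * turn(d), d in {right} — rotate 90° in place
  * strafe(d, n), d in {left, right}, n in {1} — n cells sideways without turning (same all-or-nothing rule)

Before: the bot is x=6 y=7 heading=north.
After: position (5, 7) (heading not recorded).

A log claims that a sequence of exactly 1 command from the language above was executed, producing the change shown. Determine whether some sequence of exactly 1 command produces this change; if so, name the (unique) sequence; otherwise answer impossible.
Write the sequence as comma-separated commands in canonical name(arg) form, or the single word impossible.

strafe(left, 1)

from: x=6 y=7 heading=north
t=1 strafe(left, 1) ⇒ x=5 y=7 heading=north
all 6 alternatives checked — unique.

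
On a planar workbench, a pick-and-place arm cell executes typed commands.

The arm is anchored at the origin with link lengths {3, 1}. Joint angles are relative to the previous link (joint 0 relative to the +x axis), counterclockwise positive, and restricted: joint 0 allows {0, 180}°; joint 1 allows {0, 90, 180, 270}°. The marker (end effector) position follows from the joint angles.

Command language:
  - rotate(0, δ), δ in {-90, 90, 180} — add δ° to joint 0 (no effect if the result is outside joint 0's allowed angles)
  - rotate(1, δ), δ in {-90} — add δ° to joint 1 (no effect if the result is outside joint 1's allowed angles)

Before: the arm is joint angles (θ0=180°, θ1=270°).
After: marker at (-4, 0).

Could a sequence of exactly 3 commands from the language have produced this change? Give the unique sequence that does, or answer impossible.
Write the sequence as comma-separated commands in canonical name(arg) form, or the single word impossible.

start: joint angles (θ0=180°, θ1=270°)
step 1 (rotate(1, -90)): joint angles (θ0=180°, θ1=180°)
step 2 (rotate(1, -90)): joint angles (θ0=180°, θ1=90°)
step 3 (rotate(1, -90)): joint angles (θ0=180°, θ1=0°)
all 64 alternatives checked — unique.

rotate(1, -90), rotate(1, -90), rotate(1, -90)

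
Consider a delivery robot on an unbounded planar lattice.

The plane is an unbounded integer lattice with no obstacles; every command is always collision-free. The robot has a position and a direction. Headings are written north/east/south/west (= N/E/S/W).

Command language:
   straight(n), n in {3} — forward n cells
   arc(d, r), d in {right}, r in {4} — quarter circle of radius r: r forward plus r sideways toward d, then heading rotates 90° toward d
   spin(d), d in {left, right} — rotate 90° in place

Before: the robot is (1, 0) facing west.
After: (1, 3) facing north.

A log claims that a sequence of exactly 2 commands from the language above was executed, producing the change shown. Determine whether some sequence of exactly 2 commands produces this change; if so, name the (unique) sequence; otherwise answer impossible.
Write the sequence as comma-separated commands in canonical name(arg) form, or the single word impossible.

key: running straight(3) before spin(right) would end elsewhere — order is forced
begin: (1, 0) facing west
1. spin(right) → (1, 0) facing north
2. straight(3) → (1, 3) facing north
uniquely the one of 16 2-step routes that fits.

spin(right), straight(3)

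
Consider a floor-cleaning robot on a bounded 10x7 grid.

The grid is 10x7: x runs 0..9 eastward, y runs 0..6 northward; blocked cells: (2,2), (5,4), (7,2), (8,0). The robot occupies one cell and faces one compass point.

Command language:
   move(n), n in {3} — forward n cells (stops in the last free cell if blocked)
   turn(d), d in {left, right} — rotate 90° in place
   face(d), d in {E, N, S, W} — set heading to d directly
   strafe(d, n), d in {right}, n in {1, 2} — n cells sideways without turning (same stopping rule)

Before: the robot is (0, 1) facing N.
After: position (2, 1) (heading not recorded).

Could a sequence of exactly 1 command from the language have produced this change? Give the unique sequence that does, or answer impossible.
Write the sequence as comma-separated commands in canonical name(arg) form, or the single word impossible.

begin: (0, 1) facing N
[1] after strafe(right, 2): (2, 1) facing N
no other 1-command option fits: unique.

strafe(right, 2)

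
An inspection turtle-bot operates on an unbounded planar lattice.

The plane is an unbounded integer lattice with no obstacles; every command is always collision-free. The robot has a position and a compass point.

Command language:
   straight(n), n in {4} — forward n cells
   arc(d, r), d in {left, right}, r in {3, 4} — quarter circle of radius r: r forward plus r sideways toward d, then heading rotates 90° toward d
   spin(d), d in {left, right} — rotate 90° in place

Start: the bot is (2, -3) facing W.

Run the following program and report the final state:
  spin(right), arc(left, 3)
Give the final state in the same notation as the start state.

(-1, 0) facing W

initial: (2, -3) facing W
1. spin(right) → (2, -3) facing N
2. arc(left, 3) → (-1, 0) facing W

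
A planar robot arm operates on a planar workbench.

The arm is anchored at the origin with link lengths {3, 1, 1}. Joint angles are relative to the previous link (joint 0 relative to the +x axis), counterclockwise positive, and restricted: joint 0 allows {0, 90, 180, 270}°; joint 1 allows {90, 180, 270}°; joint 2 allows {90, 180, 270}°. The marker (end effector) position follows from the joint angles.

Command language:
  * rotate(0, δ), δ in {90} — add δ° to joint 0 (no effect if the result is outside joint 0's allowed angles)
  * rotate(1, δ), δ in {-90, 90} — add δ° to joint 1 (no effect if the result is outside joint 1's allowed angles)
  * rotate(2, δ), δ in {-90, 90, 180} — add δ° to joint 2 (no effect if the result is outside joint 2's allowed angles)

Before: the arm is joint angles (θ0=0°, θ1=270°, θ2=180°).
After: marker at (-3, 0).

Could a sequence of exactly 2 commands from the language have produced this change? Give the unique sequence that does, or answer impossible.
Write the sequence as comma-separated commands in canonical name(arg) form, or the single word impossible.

rotate(0, 90), rotate(0, 90)

initial: joint angles (θ0=0°, θ1=270°, θ2=180°)
step 1 (rotate(0, 90)): joint angles (θ0=90°, θ1=270°, θ2=180°)
step 2 (rotate(0, 90)): joint angles (θ0=180°, θ1=270°, θ2=180°)
all 36 alternatives checked — unique.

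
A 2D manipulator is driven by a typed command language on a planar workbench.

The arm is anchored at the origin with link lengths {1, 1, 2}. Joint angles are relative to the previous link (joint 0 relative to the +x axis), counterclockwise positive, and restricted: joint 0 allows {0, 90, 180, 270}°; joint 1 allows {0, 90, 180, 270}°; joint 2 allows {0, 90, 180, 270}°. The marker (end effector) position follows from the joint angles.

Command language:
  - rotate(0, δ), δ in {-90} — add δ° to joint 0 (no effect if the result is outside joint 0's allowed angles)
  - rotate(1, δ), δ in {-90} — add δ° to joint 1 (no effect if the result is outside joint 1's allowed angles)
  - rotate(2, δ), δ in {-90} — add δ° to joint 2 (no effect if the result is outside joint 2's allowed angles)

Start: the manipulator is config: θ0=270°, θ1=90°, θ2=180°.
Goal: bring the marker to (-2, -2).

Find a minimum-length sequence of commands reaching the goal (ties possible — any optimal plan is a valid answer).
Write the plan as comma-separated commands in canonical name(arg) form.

rotate(0, -90), rotate(1, -90), rotate(2, -90)

initial: config: θ0=270°, θ1=90°, θ2=180°
t=1 rotate(0, -90) ⇒ config: θ0=180°, θ1=90°, θ2=180°
t=2 rotate(1, -90) ⇒ config: θ0=180°, θ1=0°, θ2=180°
t=3 rotate(2, -90) ⇒ config: θ0=180°, θ1=0°, θ2=90°
no 2-step plan works, so 3 is optimal.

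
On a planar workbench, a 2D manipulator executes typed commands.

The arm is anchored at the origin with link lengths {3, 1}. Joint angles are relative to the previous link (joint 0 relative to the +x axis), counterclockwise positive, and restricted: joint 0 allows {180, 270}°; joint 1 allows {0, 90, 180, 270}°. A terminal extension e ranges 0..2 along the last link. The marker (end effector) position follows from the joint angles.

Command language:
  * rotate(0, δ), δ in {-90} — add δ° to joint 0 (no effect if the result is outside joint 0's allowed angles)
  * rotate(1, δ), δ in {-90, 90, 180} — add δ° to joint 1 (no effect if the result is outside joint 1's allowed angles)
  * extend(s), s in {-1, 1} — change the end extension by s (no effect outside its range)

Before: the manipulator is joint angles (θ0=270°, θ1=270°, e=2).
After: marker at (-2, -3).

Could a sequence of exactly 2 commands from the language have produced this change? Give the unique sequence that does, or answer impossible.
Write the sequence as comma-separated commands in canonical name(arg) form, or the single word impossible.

key: order matters: swapping extend(1) and extend(-1) lands elsewhere
start: joint angles (θ0=270°, θ1=270°, e=2)
t=1 extend(1) ⇒ joint angles (θ0=270°, θ1=270°, e=2)
t=2 extend(-1) ⇒ joint angles (θ0=270°, θ1=270°, e=1)
uniquely the one of 36 2-step routes that fits.

extend(1), extend(-1)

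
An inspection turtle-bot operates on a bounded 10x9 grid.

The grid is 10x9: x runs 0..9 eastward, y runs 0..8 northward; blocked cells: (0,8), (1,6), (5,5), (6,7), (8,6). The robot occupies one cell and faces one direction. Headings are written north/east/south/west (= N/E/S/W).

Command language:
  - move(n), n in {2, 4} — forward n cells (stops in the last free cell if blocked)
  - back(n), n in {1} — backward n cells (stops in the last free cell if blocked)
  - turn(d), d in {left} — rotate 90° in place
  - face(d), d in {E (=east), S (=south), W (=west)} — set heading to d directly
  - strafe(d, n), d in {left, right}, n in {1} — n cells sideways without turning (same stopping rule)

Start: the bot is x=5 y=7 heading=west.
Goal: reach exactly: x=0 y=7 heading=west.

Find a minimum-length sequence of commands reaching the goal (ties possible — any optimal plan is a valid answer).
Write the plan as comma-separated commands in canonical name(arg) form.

begin: x=5 y=7 heading=west
t=1 move(4) ⇒ x=1 y=7 heading=west
t=2 move(4) ⇒ x=0 y=7 heading=west
minimal: 2 command(s), checked below 2.

move(4), move(4)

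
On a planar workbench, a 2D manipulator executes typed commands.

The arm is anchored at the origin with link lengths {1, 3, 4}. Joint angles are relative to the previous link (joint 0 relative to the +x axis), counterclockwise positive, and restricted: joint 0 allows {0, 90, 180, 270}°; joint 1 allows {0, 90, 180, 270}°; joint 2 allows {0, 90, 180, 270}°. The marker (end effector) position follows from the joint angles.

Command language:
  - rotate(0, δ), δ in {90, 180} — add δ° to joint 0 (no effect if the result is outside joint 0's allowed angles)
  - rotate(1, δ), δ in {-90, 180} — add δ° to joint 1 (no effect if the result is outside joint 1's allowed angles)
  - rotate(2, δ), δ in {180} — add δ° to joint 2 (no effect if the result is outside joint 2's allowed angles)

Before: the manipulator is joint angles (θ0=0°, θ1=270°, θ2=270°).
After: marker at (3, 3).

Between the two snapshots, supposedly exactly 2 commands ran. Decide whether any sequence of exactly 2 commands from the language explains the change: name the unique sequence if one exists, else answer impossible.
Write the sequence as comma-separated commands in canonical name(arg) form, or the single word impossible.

rotate(0, 90), rotate(0, 90)

initial: joint angles (θ0=0°, θ1=270°, θ2=270°)
[1] after rotate(0, 90): joint angles (θ0=90°, θ1=270°, θ2=270°)
[2] after rotate(0, 90): joint angles (θ0=180°, θ1=270°, θ2=270°)
no rival 2-sequence matches.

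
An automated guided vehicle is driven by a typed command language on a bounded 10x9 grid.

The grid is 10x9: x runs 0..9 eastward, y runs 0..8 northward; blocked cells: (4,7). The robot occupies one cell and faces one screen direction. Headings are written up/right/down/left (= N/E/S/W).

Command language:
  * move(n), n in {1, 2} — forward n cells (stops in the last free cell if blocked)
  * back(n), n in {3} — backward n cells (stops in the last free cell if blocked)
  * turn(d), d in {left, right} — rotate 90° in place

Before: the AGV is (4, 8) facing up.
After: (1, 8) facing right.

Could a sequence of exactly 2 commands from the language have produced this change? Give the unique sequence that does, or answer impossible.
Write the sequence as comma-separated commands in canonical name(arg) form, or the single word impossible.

key: order matters: swapping turn(right) and back(3) lands elsewhere
t0: (4, 8) facing up
step 1 (turn(right)): (4, 8) facing right
step 2 (back(3)): (1, 8) facing right
no other 2-command option fits: unique.

turn(right), back(3)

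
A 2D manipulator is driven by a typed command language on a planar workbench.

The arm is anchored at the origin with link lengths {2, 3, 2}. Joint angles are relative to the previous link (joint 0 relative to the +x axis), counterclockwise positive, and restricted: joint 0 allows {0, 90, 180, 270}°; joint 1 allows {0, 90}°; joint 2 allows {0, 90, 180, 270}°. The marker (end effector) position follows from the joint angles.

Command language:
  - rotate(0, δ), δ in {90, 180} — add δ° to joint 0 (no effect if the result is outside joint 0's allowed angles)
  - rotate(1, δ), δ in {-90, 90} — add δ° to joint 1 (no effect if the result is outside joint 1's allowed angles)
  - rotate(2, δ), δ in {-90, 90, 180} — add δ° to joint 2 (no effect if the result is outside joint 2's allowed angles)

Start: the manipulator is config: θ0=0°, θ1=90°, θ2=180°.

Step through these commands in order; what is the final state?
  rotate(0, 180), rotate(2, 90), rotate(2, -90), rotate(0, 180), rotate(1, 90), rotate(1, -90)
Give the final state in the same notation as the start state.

config: θ0=0°, θ1=0°, θ2=180°

start: config: θ0=0°, θ1=90°, θ2=180°
[1] after rotate(0, 180): config: θ0=180°, θ1=90°, θ2=180°
[2] after rotate(2, 90): config: θ0=180°, θ1=90°, θ2=270°
[3] after rotate(2, -90): config: θ0=180°, θ1=90°, θ2=180°
[4] after rotate(0, 180): config: θ0=0°, θ1=90°, θ2=180°
[5] after rotate(1, 90): config: θ0=0°, θ1=90°, θ2=180°
[6] after rotate(1, -90): config: θ0=0°, θ1=0°, θ2=180°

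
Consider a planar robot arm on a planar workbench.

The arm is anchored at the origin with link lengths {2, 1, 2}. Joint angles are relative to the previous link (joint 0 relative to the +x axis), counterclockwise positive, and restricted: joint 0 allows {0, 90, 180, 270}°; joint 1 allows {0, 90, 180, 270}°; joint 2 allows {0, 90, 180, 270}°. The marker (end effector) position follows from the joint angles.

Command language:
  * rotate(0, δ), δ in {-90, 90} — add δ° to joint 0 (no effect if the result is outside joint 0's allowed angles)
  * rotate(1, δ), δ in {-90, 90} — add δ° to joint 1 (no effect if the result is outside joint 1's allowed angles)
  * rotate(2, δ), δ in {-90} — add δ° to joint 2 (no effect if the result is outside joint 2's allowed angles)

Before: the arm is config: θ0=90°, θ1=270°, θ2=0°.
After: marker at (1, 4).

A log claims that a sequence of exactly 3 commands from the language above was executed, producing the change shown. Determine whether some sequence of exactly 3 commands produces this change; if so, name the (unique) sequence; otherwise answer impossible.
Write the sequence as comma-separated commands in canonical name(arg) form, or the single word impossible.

rotate(2, -90), rotate(2, -90), rotate(2, -90)

from: config: θ0=90°, θ1=270°, θ2=0°
step 1 (rotate(2, -90)): config: θ0=90°, θ1=270°, θ2=270°
step 2 (rotate(2, -90)): config: θ0=90°, θ1=270°, θ2=180°
step 3 (rotate(2, -90)): config: θ0=90°, θ1=270°, θ2=90°
no other 3-command option fits: unique.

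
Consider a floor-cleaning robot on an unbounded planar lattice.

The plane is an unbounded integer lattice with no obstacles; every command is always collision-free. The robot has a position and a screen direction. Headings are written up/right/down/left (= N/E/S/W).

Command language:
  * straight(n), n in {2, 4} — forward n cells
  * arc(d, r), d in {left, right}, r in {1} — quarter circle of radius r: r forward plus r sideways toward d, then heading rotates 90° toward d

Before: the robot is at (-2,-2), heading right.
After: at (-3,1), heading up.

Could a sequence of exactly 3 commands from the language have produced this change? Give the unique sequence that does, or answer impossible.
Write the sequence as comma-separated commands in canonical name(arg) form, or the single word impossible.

arc(left, 1), arc(left, 1), arc(right, 1)

key: order matters: swapping arc(left, 1) and arc(right, 1) lands elsewhere
start: at (-2,-2), heading right
[1] after arc(left, 1): at (-1,-1), heading up
[2] after arc(left, 1): at (-2,0), heading left
[3] after arc(right, 1): at (-3,1), heading up
no rival 3-sequence matches.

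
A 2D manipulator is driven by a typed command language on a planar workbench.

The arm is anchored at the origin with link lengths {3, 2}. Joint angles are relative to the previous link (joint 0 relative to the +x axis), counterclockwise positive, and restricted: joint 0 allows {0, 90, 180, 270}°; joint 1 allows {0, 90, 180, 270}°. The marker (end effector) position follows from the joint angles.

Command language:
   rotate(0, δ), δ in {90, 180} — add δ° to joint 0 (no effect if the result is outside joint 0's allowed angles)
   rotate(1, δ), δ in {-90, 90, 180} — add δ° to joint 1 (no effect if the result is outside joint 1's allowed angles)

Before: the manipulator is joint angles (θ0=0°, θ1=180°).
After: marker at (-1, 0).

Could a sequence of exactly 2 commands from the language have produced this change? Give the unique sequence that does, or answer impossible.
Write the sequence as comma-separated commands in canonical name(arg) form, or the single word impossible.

rotate(0, 90), rotate(0, 90)

start: joint angles (θ0=0°, θ1=180°)
t=1 rotate(0, 90) ⇒ joint angles (θ0=90°, θ1=180°)
t=2 rotate(0, 90) ⇒ joint angles (θ0=180°, θ1=180°)
no other 2-command option fits: unique.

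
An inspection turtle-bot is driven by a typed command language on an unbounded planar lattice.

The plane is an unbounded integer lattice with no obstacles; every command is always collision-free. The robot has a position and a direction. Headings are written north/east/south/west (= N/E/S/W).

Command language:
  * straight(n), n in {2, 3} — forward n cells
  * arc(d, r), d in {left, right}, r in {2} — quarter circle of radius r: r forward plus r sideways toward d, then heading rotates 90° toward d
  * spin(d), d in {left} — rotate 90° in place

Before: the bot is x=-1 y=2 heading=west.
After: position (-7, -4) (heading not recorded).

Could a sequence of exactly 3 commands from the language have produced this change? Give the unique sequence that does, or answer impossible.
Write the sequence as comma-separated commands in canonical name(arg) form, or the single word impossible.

arc(left, 2), arc(right, 2), arc(left, 2)

initial: x=-1 y=2 heading=west
1. arc(left, 2) → x=-3 y=0 heading=south
2. arc(right, 2) → x=-5 y=-2 heading=west
3. arc(left, 2) → x=-7 y=-4 heading=south
uniquely the one of 125 3-step routes that fits.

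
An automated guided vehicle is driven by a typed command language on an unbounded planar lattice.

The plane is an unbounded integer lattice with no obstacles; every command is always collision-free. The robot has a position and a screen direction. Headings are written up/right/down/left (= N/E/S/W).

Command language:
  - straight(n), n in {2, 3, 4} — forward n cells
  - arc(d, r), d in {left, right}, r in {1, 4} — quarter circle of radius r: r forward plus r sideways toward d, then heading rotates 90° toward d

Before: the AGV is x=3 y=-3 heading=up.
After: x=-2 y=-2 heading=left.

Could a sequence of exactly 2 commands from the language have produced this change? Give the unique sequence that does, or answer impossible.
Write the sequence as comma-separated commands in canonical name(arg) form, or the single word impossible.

arc(left, 1), straight(4)

key: cell and facing (now W) both changed — the 2 commands mix motion and turning
initial: x=3 y=-3 heading=up
step 1 (arc(left, 1)): x=2 y=-2 heading=left
step 2 (straight(4)): x=-2 y=-2 heading=left
no rival 2-sequence matches.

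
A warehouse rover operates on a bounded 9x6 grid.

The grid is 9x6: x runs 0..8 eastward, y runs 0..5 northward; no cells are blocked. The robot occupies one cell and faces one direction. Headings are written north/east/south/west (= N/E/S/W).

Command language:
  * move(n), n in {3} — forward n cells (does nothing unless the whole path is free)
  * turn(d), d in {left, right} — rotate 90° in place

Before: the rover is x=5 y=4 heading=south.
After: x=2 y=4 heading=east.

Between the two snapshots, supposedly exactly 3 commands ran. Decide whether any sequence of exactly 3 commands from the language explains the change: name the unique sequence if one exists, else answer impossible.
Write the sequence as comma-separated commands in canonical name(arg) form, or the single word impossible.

impossible

all 27 sequences checked — none match.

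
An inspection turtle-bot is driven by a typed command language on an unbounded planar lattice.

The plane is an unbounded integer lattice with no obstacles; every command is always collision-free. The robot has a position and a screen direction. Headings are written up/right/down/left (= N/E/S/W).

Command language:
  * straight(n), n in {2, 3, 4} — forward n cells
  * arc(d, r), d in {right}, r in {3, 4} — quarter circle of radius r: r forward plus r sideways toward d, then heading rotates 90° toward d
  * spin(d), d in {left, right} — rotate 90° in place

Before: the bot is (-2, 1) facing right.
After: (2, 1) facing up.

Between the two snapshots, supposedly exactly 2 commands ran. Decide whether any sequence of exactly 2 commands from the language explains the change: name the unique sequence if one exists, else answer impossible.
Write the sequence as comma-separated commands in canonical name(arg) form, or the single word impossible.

key: position moved to (2,1) AND the heading swung to N — translation plus rotation needed
start: (-2, 1) facing right
[1] after straight(4): (2, 1) facing right
[2] after spin(left): (2, 1) facing up
uniquely the one of 49 2-step routes that fits.

straight(4), spin(left)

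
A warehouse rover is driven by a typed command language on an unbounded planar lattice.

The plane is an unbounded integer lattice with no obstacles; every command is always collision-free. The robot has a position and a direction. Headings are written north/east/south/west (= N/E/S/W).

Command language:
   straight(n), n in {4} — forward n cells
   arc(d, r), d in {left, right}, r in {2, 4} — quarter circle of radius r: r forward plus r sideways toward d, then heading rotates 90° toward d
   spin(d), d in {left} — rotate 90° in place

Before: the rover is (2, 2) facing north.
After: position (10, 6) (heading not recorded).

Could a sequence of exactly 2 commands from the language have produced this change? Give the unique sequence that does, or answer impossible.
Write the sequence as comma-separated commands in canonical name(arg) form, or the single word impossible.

key: running straight(4) before arc(right, 4) would end elsewhere — order is forced
begin: (2, 2) facing north
1. arc(right, 4) → (6, 6) facing east
2. straight(4) → (10, 6) facing east
no rival 2-sequence matches.

arc(right, 4), straight(4)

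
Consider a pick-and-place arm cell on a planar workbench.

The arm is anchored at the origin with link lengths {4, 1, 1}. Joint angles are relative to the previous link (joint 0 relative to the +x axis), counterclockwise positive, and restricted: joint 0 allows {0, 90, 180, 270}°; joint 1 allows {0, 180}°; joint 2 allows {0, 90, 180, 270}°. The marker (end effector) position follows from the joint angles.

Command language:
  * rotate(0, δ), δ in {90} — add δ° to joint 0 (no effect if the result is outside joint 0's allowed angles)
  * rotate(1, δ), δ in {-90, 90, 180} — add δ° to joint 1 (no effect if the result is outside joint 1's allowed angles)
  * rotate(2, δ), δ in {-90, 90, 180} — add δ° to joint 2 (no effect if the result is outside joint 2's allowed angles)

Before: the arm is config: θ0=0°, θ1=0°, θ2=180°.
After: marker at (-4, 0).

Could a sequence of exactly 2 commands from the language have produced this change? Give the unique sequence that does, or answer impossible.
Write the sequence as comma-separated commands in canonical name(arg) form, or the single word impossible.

rotate(0, 90), rotate(0, 90)

from: config: θ0=0°, θ1=0°, θ2=180°
step 1 (rotate(0, 90)): config: θ0=90°, θ1=0°, θ2=180°
step 2 (rotate(0, 90)): config: θ0=180°, θ1=0°, θ2=180°
no other 2-command option fits: unique.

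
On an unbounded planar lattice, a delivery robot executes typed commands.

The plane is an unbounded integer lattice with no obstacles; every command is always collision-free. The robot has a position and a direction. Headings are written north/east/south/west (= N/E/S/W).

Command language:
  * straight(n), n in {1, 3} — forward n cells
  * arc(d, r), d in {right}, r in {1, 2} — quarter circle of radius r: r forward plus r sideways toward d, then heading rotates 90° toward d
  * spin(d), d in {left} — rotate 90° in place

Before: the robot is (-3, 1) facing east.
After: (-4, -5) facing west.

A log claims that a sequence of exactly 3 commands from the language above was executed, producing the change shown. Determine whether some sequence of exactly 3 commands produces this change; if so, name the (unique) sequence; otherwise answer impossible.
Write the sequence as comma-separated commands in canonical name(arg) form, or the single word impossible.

key: cell and facing (now W) both changed — the 3 commands mix motion and turning
t0: (-3, 1) facing east
t=1 arc(right, 1) ⇒ (-2, 0) facing south
t=2 straight(3) ⇒ (-2, -3) facing south
t=3 arc(right, 2) ⇒ (-4, -5) facing west
no other 3-command option fits: unique.

arc(right, 1), straight(3), arc(right, 2)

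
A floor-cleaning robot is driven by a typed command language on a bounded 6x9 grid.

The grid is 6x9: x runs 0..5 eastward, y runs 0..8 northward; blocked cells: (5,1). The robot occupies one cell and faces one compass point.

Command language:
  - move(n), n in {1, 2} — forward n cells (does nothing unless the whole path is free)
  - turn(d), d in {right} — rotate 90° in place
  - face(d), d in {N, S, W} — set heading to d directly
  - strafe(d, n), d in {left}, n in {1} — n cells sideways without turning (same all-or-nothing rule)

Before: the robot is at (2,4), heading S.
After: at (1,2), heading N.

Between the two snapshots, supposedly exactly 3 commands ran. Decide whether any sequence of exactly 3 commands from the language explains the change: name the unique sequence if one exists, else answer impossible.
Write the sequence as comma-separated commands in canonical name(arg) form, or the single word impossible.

key: order matters: swapping move(2) and strafe(left, 1) lands elsewhere
begin: at (2,4), heading S
step 1 (move(2)): at (2,2), heading S
step 2 (face(N)): at (2,2), heading N
step 3 (strafe(left, 1)): at (1,2), heading N
no other 3-command option fits: unique.

move(2), face(N), strafe(left, 1)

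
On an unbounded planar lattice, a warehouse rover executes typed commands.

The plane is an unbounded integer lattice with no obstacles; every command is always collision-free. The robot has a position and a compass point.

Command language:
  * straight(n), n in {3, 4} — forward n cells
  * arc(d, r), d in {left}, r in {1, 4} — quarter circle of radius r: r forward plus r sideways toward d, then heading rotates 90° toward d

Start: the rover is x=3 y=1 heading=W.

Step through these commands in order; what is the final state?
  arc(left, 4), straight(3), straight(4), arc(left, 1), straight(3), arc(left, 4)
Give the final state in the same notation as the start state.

start: x=3 y=1 heading=W
t=1 arc(left, 4) ⇒ x=-1 y=-3 heading=S
t=2 straight(3) ⇒ x=-1 y=-6 heading=S
t=3 straight(4) ⇒ x=-1 y=-10 heading=S
t=4 arc(left, 1) ⇒ x=0 y=-11 heading=E
t=5 straight(3) ⇒ x=3 y=-11 heading=E
t=6 arc(left, 4) ⇒ x=7 y=-7 heading=N

x=7 y=-7 heading=N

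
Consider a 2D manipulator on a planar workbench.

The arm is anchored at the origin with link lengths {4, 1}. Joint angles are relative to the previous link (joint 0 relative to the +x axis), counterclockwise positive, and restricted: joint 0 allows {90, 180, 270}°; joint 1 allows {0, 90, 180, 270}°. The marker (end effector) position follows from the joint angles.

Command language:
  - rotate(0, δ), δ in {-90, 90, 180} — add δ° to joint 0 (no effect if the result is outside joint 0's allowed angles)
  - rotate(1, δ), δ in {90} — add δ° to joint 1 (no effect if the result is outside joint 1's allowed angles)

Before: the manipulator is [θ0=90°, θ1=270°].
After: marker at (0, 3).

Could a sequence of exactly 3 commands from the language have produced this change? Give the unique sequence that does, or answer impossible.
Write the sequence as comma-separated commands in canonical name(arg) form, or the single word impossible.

rotate(1, 90), rotate(1, 90), rotate(1, 90)

from: [θ0=90°, θ1=270°]
1. rotate(1, 90) → [θ0=90°, θ1=0°]
2. rotate(1, 90) → [θ0=90°, θ1=90°]
3. rotate(1, 90) → [θ0=90°, θ1=180°]
no rival 3-sequence matches.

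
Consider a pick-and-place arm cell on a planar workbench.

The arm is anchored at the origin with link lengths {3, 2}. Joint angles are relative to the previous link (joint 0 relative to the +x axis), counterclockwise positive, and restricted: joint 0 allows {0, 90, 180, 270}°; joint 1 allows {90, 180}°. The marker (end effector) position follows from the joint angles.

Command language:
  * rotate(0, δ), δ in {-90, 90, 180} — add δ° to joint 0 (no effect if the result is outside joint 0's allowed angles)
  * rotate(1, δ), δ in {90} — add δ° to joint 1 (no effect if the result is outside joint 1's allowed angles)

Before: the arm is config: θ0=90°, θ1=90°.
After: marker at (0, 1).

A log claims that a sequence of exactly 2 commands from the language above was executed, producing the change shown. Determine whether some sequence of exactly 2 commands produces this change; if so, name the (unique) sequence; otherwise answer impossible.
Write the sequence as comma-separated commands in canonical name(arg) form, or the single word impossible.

t0: config: θ0=90°, θ1=90°
step 1 (rotate(1, 90)): config: θ0=90°, θ1=180°
step 2 (rotate(1, 90)): config: θ0=90°, θ1=180°
no rival 2-sequence matches.

rotate(1, 90), rotate(1, 90)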